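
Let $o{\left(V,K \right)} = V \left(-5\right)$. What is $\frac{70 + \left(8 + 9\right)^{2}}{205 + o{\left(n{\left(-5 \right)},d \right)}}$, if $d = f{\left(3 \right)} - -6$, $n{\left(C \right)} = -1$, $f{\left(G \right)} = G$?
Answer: $\frac{359}{210} \approx 1.7095$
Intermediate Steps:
$d = 9$ ($d = 3 - -6 = 3 + 6 = 9$)
$o{\left(V,K \right)} = - 5 V$
$\frac{70 + \left(8 + 9\right)^{2}}{205 + o{\left(n{\left(-5 \right)},d \right)}} = \frac{70 + \left(8 + 9\right)^{2}}{205 - -5} = \frac{70 + 17^{2}}{205 + 5} = \frac{70 + 289}{210} = 359 \cdot \frac{1}{210} = \frac{359}{210}$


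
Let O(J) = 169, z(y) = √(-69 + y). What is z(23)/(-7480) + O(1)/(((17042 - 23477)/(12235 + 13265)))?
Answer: -22100/33 - I*√46/7480 ≈ -669.7 - 0.00090673*I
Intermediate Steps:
z(23)/(-7480) + O(1)/(((17042 - 23477)/(12235 + 13265))) = √(-69 + 23)/(-7480) + 169/(((17042 - 23477)/(12235 + 13265))) = √(-46)*(-1/7480) + 169/((-6435/25500)) = (I*√46)*(-1/7480) + 169/((-6435*1/25500)) = -I*√46/7480 + 169/(-429/1700) = -I*√46/7480 + 169*(-1700/429) = -I*√46/7480 - 22100/33 = -22100/33 - I*√46/7480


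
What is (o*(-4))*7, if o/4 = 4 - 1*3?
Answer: -112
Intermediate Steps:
o = 4 (o = 4*(4 - 1*3) = 4*(4 - 3) = 4*1 = 4)
(o*(-4))*7 = (4*(-4))*7 = -16*7 = -112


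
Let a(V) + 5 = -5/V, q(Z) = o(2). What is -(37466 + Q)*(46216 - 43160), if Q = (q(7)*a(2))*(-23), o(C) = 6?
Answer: -117659056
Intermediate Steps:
q(Z) = 6
a(V) = -5 - 5/V
Q = 1035 (Q = (6*(-5 - 5/2))*(-23) = (6*(-15/2))*(-23) = -45*(-23) = 1035)
-(37466 + Q)*(46216 - 43160) = -(37466 + 1035)*(46216 - 43160) = -38501*3056 = -1*117659056 = -117659056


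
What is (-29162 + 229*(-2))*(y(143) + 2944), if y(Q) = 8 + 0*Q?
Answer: -87438240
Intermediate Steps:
y(Q) = 8 (y(Q) = 8 + 0 = 8)
(-29162 + 229*(-2))*(y(143) + 2944) = (-29162 + 229*(-2))*(8 + 2944) = (-29162 - 458)*2952 = -29620*2952 = -87438240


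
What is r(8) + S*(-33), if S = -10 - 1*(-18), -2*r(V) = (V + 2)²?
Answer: -314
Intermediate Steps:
r(V) = -(2 + V)²/2 (r(V) = -(V + 2)²/2 = -(2 + V)²/2)
S = 8 (S = -10 + 18 = 8)
r(8) + S*(-33) = -(2 + 8)²/2 + 8*(-33) = -½*10² - 264 = -½*100 - 264 = -50 - 264 = -314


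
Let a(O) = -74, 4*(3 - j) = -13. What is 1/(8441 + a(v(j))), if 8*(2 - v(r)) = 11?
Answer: 1/8367 ≈ 0.00011952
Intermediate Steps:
j = 25/4 (j = 3 - ¼*(-13) = 3 + 13/4 = 25/4 ≈ 6.2500)
v(r) = 5/8 (v(r) = 2 - ⅛*11 = 2 - 11/8 = 5/8)
1/(8441 + a(v(j))) = 1/(8441 - 74) = 1/8367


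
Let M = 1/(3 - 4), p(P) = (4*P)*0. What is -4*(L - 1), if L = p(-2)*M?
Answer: 4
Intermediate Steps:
p(P) = 0
M = -1 (M = 1/(-1) = -1)
L = 0 (L = 0*(-1) = 0)
-4*(L - 1) = -4*(0 - 1) = -4*(-1) = 4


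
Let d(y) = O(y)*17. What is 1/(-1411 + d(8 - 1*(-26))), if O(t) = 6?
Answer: -1/1309 ≈ -0.00076394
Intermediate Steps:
d(y) = 102 (d(y) = 6*17 = 102)
1/(-1411 + d(8 - 1*(-26))) = 1/(-1411 + 102) = 1/(-1309) = -1/1309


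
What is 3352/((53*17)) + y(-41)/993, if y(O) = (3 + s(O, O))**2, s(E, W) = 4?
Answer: 3372685/894693 ≈ 3.7697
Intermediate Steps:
y(O) = 49 (y(O) = (3 + 4)**2 = 7**2 = 49)
3352/((53*17)) + y(-41)/993 = 3352/((53*17)) + 49/993 = 3352/901 + 49*(1/993) = 3352*(1/901) + 49/993 = 3352/901 + 49/993 = 3372685/894693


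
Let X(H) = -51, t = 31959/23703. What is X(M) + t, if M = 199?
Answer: -392298/7901 ≈ -49.652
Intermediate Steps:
t = 10653/7901 (t = 31959*(1/23703) = 10653/7901 ≈ 1.3483)
X(M) + t = -51 + 10653/7901 = -392298/7901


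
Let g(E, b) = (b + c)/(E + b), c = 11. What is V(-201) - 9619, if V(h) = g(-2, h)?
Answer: -1952467/203 ≈ -9618.1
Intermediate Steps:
g(E, b) = (11 + b)/(E + b) (g(E, b) = (b + 11)/(E + b) = (11 + b)/(E + b))
V(h) = (11 + h)/(-2 + h)
V(-201) - 9619 = (11 - 201)/(-2 - 201) - 9619 = -190/(-203) - 9619 = -1/203*(-190) - 9619 = 190/203 - 9619 = -1952467/203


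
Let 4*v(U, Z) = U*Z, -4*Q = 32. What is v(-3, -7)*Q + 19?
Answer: -23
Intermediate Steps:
Q = -8 (Q = -1/4*32 = -8)
v(U, Z) = U*Z/4 (v(U, Z) = (U*Z)/4 = U*Z/4)
v(-3, -7)*Q + 19 = ((1/4)*(-3)*(-7))*(-8) + 19 = (21/4)*(-8) + 19 = -42 + 19 = -23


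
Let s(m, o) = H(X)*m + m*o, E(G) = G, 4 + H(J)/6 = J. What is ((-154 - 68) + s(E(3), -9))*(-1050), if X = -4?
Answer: 412650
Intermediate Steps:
H(J) = -24 + 6*J
s(m, o) = -48*m + m*o (s(m, o) = (-24 + 6*(-4))*m + m*o = (-24 - 24)*m + m*o = -48*m + m*o)
((-154 - 68) + s(E(3), -9))*(-1050) = ((-154 - 68) + 3*(-48 - 9))*(-1050) = (-222 + 3*(-57))*(-1050) = (-222 - 171)*(-1050) = -393*(-1050) = 412650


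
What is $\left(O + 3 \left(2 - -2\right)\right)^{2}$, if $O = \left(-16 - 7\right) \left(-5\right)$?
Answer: $16129$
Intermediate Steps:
$O = 115$ ($O = \left(-23\right) \left(-5\right) = 115$)
$\left(O + 3 \left(2 - -2\right)\right)^{2} = \left(115 + 3 \left(2 - -2\right)\right)^{2} = \left(115 + 3 \left(2 + 2\right)\right)^{2} = \left(115 + 3 \cdot 4\right)^{2} = \left(115 + 12\right)^{2} = 127^{2} = 16129$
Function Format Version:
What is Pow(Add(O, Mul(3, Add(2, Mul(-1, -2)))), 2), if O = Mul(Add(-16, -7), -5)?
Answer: 16129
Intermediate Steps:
O = 115 (O = Mul(-23, -5) = 115)
Pow(Add(O, Mul(3, Add(2, Mul(-1, -2)))), 2) = Pow(Add(115, Mul(3, Add(2, Mul(-1, -2)))), 2) = Pow(Add(115, Mul(3, Add(2, 2))), 2) = Pow(Add(115, Mul(3, 4)), 2) = Pow(Add(115, 12), 2) = Pow(127, 2) = 16129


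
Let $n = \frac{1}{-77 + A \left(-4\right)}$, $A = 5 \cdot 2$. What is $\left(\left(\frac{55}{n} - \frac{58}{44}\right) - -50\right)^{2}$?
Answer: $\frac{19739969001}{484} \approx 4.0785 \cdot 10^{7}$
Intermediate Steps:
$A = 10$
$n = - \frac{1}{117}$ ($n = \frac{1}{-77 + 10 \left(-4\right)} = \frac{1}{-77 - 40} = \frac{1}{-117} = - \frac{1}{117} \approx -0.008547$)
$\left(\left(\frac{55}{n} - \frac{58}{44}\right) - -50\right)^{2} = \left(\left(\frac{55}{- \frac{1}{117}} - \frac{58}{44}\right) - -50\right)^{2} = \left(\left(55 \left(-117\right) - \frac{29}{22}\right) + \left(\left(-24 + 3\right) + 71\right)\right)^{2} = \left(\left(-6435 - \frac{29}{22}\right) + \left(-21 + 71\right)\right)^{2} = \left(- \frac{141599}{22} + 50\right)^{2} = \left(- \frac{140499}{22}\right)^{2} = \frac{19739969001}{484}$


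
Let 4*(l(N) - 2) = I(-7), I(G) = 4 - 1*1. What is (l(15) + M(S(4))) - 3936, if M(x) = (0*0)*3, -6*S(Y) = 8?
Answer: -15733/4 ≈ -3933.3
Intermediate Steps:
S(Y) = -4/3 (S(Y) = -1/6*8 = -4/3)
I(G) = 3 (I(G) = 4 - 1 = 3)
M(x) = 0 (M(x) = 0*3 = 0)
l(N) = 11/4 (l(N) = 2 + (1/4)*3 = 2 + 3/4 = 11/4)
(l(15) + M(S(4))) - 3936 = (11/4 + 0) - 3936 = 11/4 - 3936 = -15733/4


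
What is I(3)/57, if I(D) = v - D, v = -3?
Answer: -2/19 ≈ -0.10526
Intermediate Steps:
I(D) = -3 - D
I(3)/57 = (-3 - 1*3)/57 = (-3 - 3)/57 = (1/57)*(-6) = -2/19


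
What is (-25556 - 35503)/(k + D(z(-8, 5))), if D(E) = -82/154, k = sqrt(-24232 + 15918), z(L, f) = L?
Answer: 192763263/49295387 + 362018811*I*sqrt(8314)/49295387 ≈ 3.9104 + 669.62*I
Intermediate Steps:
k = I*sqrt(8314) (k = sqrt(-8314) = I*sqrt(8314) ≈ 91.181*I)
D(E) = -41/77 (D(E) = -82*1/154 = -41/77)
(-25556 - 35503)/(k + D(z(-8, 5))) = (-25556 - 35503)/(I*sqrt(8314) - 41/77) = -61059/(-41/77 + I*sqrt(8314))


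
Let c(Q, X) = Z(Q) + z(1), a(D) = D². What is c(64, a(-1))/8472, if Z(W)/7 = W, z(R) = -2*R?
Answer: 223/4236 ≈ 0.052644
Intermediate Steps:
Z(W) = 7*W
c(Q, X) = -2 + 7*Q (c(Q, X) = 7*Q - 2*1 = 7*Q - 2 = -2 + 7*Q)
c(64, a(-1))/8472 = (-2 + 7*64)/8472 = (-2 + 448)*(1/8472) = 446*(1/8472) = 223/4236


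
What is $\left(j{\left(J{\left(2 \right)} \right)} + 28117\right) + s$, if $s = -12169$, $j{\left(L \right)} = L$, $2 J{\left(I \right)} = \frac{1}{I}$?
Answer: $\frac{63793}{4} \approx 15948.0$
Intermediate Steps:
$J{\left(I \right)} = \frac{1}{2 I}$
$\left(j{\left(J{\left(2 \right)} \right)} + 28117\right) + s = \left(\frac{1}{2 \cdot 2} + 28117\right) - 12169 = \left(\frac{1}{2} \cdot \frac{1}{2} + 28117\right) - 12169 = \left(\frac{1}{4} + 28117\right) - 12169 = \frac{112469}{4} - 12169 = \frac{63793}{4}$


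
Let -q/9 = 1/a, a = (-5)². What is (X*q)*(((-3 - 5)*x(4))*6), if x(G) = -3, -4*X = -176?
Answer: -57024/25 ≈ -2281.0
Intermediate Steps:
X = 44 (X = -¼*(-176) = 44)
a = 25
q = -9/25 ≈ -0.36000
(X*q)*(((-3 - 5)*x(4))*6) = (44*(-9/25))*(((-3 - 5)*(-3))*6) = -396*(-8*(-3))*6/25 = -9504*6/25 = -396/25*144 = -57024/25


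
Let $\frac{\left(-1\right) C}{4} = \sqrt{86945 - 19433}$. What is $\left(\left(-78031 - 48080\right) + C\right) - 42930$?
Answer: $-169041 - 8 \sqrt{16878} \approx -1.7008 \cdot 10^{5}$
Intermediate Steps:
$C = - 8 \sqrt{16878}$ ($C = - 4 \sqrt{86945 - 19433} = - 4 \sqrt{67512} = - 4 \cdot 2 \sqrt{16878} = - 8 \sqrt{16878} \approx -1039.3$)
$\left(\left(-78031 - 48080\right) + C\right) - 42930 = \left(\left(-78031 - 48080\right) - 8 \sqrt{16878}\right) - 42930 = \left(-126111 - 8 \sqrt{16878}\right) - 42930 = -169041 - 8 \sqrt{16878}$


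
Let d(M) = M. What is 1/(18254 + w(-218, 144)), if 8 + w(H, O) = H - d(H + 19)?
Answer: 1/18227 ≈ 5.4864e-5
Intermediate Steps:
w(H, O) = -27 (w(H, O) = -8 + (H - (H + 19)) = -8 + (H - (19 + H)) = -8 + (H + (-19 - H)) = -8 - 19 = -27)
1/(18254 + w(-218, 144)) = 1/(18254 - 27) = 1/18227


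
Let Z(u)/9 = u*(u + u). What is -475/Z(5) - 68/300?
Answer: -577/450 ≈ -1.2822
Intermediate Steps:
Z(u) = 18*u**2 (Z(u) = 9*(u*(u + u)) = 9*(u*(2*u)) = 9*(2*u**2) = 18*u**2)
-475/Z(5) - 68/300 = -475/(18*5**2) - 68/300 = -475/(18*25) - 68*1/300 = -475/450 - 17/75 = -475*1/450 - 17/75 = -19/18 - 17/75 = -577/450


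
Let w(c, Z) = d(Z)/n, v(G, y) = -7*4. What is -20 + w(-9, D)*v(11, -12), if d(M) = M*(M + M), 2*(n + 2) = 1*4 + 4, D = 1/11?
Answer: -2448/121 ≈ -20.231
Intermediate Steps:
v(G, y) = -28
D = 1/11 ≈ 0.090909
n = 2 (n = -2 + (1*4 + 4)/2 = -2 + (4 + 4)/2 = -2 + (½)*8 = -2 + 4 = 2)
d(M) = 2*M² (d(M) = M*(2*M) = 2*M²)
w(c, Z) = Z² (w(c, Z) = (2*Z²)/2 = (2*Z²)*(½) = Z²)
-20 + w(-9, D)*v(11, -12) = -20 + (1/11)²*(-28) = -20 + (1/121)*(-28) = -20 - 28/121 = -2448/121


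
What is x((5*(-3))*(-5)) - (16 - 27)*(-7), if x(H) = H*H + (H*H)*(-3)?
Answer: -11327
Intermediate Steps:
x(H) = -2*H² (x(H) = H² + H²*(-3) = H² - 3*H² = -2*H²)
x((5*(-3))*(-5)) - (16 - 27)*(-7) = -2*((5*(-3))*(-5))² - (16 - 27)*(-7) = -2*(-15*(-5))² - (-11)*(-7) = -2*75² - 1*77 = -2*5625 - 77 = -11250 - 77 = -11327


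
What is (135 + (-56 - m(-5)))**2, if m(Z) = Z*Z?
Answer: 2916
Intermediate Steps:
m(Z) = Z**2
(135 + (-56 - m(-5)))**2 = (135 + (-56 - 1*(-5)**2))**2 = (135 + (-56 - 1*25))**2 = (135 + (-56 - 25))**2 = (135 - 81)**2 = 54**2 = 2916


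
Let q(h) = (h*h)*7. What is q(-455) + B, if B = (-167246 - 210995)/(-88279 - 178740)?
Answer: 386957637566/267019 ≈ 1.4492e+6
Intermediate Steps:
q(h) = 7*h**2 (q(h) = h**2*7 = 7*h**2)
B = 378241/267019 (B = -378241/(-267019) = -378241*(-1/267019) = 378241/267019 ≈ 1.4165)
q(-455) + B = 7*(-455)**2 + 378241/267019 = 7*207025 + 378241/267019 = 1449175 + 378241/267019 = 386957637566/267019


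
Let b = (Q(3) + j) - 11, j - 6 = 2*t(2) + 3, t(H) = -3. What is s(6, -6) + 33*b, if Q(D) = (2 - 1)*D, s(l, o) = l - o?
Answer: -153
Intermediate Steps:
Q(D) = D (Q(D) = 1*D = D)
j = 3 (j = 6 + (2*(-3) + 3) = 6 + (-6 + 3) = 6 - 3 = 3)
b = -5 (b = (3 + 3) - 11 = 6 - 11 = -5)
s(6, -6) + 33*b = (6 - 1*(-6)) + 33*(-5) = (6 + 6) - 165 = 12 - 165 = -153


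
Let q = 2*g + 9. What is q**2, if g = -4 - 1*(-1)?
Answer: 9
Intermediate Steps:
g = -3 (g = -4 + 1 = -3)
q = 3 (q = 2*(-3) + 9 = -6 + 9 = 3)
q**2 = 3**2 = 9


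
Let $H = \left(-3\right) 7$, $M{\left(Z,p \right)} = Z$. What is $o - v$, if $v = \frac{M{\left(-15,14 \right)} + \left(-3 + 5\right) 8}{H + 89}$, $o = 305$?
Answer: $\frac{20739}{68} \approx 304.99$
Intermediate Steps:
$H = -21$
$v = \frac{1}{68}$ ($v = \frac{-15 + \left(-3 + 5\right) 8}{-21 + 89} = \frac{-15 + 2 \cdot 8}{68} = \left(-15 + 16\right) \frac{1}{68} = 1 \cdot \frac{1}{68} = \frac{1}{68} \approx 0.014706$)
$o - v = 305 - \frac{1}{68} = \frac{20739}{68}$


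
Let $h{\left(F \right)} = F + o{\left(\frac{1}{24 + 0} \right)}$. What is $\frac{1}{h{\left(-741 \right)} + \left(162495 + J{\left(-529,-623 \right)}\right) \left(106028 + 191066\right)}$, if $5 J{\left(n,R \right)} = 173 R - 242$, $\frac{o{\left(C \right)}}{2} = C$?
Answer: $\frac{60}{2511468635657} \approx 2.389 \cdot 10^{-11}$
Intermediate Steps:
$o{\left(C \right)} = 2 C$
$J{\left(n,R \right)} = - \frac{242}{5} + \frac{173 R}{5}$ ($J{\left(n,R \right)} = \frac{173 R - 242}{5} = \frac{-242 + 173 R}{5} = - \frac{242}{5} + \frac{173 R}{5}$)
$h{\left(F \right)} = \frac{1}{12} + F$ ($h{\left(F \right)} = F + \frac{2}{24 + 0} = F + \frac{2}{24} = F + 2 \cdot \frac{1}{24} = F + \frac{1}{12} = \frac{1}{12} + F$)
$\frac{1}{h{\left(-741 \right)} + \left(162495 + J{\left(-529,-623 \right)}\right) \left(106028 + 191066\right)} = \frac{1}{\left(\frac{1}{12} - 741\right) + \left(162495 + \left(- \frac{242}{5} + \frac{173}{5} \left(-623\right)\right)\right) \left(106028 + 191066\right)} = \frac{1}{- \frac{8891}{12} + \left(162495 - \frac{108021}{5}\right) 297094} = \frac{1}{- \frac{8891}{12} + \frac{704454}{5} \cdot 297094} = \frac{1}{- \frac{8891}{12} + \frac{209289056676}{5}} = \frac{1}{\frac{2511468635657}{60}} = \frac{60}{2511468635657}$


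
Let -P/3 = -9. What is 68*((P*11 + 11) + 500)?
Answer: 54944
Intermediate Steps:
P = 27 (P = -3*(-9) = 27)
68*((P*11 + 11) + 500) = 68*((27*11 + 11) + 500) = 68*((297 + 11) + 500) = 68*(308 + 500) = 68*808 = 54944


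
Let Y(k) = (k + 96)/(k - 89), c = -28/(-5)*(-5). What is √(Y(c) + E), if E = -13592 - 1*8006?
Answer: I*√32851442/39 ≈ 146.96*I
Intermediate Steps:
c = -28 (c = -28*(-1)/5*(-5) = -4*(-7/5)*(-5) = (28/5)*(-5) = -28)
E = -21598 (E = -13592 - 8006 = -21598)
Y(k) = (96 + k)/(-89 + k)
√(Y(c) + E) = √((96 - 28)/(-89 - 28) - 21598) = √(68/(-117) - 21598) = √(-1/117*68 - 21598) = √(-68/117 - 21598) = √(-2527034/117) = I*√32851442/39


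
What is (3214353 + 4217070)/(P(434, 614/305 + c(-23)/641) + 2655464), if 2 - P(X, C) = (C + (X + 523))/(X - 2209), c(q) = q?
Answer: 2578862627666625/921503650070594 ≈ 2.7985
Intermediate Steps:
P(X, C) = 2 - (523 + C + X)/(-2209 + X) (P(X, C) = 2 - (C + (X + 523))/(X - 2209) = 2 - (C + (523 + X))/(-2209 + X) = 2 - (523 + C + X)/(-2209 + X))
(3214353 + 4217070)/(P(434, 614/305 + c(-23)/641) + 2655464) = (3214353 + 4217070)/((-4941 + 434 - (614/305 - 23/641))/(-2209 + 434) + 2655464) = 7431423/((-4941 + 434 - (614*(1/305) - 23*1/641))/(-1775) + 2655464) = 7431423/(-(-4941 + 434 - (614/305 - 23/641))/1775 + 2655464) = 7431423/(-(-4941 + 434 - 1*386559/195505)/1775 + 2655464) = 7431423/(-(-4941 + 434 - 386559/195505)/1775 + 2655464) = 7431423/(-1/1775*(-881527594/195505) + 2655464) = 7431423/(881527594/347021375 + 2655464) = 7431423/(921503650070594/347021375) = 7431423*(347021375/921503650070594) = 2578862627666625/921503650070594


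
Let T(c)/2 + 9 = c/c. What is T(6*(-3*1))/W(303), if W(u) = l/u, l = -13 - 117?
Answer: 2424/65 ≈ 37.292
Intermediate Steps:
l = -130
T(c) = -16 (T(c) = -18 + 2*(c/c) = -18 + 2*1 = -18 + 2 = -16)
W(u) = -130/u
T(6*(-3*1))/W(303) = -16/((-130/303)) = -16/((-130*1/303)) = -16/(-130/303) = -16*(-303/130) = 2424/65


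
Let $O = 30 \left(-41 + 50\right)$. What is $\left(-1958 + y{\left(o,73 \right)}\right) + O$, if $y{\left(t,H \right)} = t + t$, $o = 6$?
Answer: $-1676$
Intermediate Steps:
$y{\left(t,H \right)} = 2 t$
$O = 270$ ($O = 30 \cdot 9 = 270$)
$\left(-1958 + y{\left(o,73 \right)}\right) + O = \left(-1958 + 2 \cdot 6\right) + 270 = \left(-1958 + 12\right) + 270 = -1946 + 270 = -1676$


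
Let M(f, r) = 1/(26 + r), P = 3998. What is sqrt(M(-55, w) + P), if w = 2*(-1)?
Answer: 11*sqrt(4758)/12 ≈ 63.230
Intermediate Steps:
w = -2
sqrt(M(-55, w) + P) = sqrt(1/(26 - 2) + 3998) = sqrt(1/24 + 3998) = sqrt(95953/24) = 11*sqrt(4758)/12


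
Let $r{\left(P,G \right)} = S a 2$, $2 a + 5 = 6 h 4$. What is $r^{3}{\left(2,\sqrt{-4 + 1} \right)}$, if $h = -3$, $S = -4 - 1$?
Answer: $57066625$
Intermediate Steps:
$S = -5$
$a = - \frac{77}{2}$ ($a = - \frac{5}{2} + \frac{6 \left(-3\right) 4}{2} = - \frac{5}{2} + \frac{\left(-18\right) 4}{2} = - \frac{5}{2} + \frac{1}{2} \left(-72\right) = - \frac{5}{2} - 36 = - \frac{77}{2} \approx -38.5$)
$r{\left(P,G \right)} = 385$ ($r{\left(P,G \right)} = \left(-5\right) \left(- \frac{77}{2}\right) 2 = \frac{385}{2} \cdot 2 = 385$)
$r^{3}{\left(2,\sqrt{-4 + 1} \right)} = 385^{3} = 57066625$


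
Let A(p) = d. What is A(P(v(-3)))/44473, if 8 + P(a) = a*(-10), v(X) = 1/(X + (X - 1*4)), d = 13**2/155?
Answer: 13/530255 ≈ 2.4517e-5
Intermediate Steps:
d = 169/155 (d = 169*(1/155) = 169/155 ≈ 1.0903)
v(X) = 1/(-4 + 2*X) (v(X) = 1/(X + (X - 4)) = 1/(X + (-4 + X)) = 1/(-4 + 2*X))
P(a) = -8 - 10*a (P(a) = -8 + a*(-10) = -8 - 10*a)
A(p) = 169/155
A(P(v(-3)))/44473 = (169/155)/44473 = (169/155)*(1/44473) = 13/530255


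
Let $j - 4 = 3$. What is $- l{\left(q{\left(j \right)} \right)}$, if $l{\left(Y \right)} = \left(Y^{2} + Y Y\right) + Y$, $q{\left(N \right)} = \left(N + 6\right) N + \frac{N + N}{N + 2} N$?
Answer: $- \frac{1690031}{81} \approx -20865.0$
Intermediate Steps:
$j = 7$ ($j = 4 + 3 = 7$)
$q{\left(N \right)} = N \left(6 + N\right) + \frac{2 N^{2}}{2 + N}$ ($q{\left(N \right)} = \left(6 + N\right) N + \frac{2 N}{2 + N} N = N \left(6 + N\right) + \frac{2 N}{2 + N} N = N \left(6 + N\right) + \frac{2 N^{2}}{2 + N}$)
$l{\left(Y \right)} = Y + 2 Y^{2}$ ($l{\left(Y \right)} = \left(Y^{2} + Y^{2}\right) + Y = 2 Y^{2} + Y = Y + 2 Y^{2}$)
$- l{\left(q{\left(j \right)} \right)} = - \frac{7 \left(12 + 7^{2} + 10 \cdot 7\right)}{2 + 7} \left(1 + 2 \frac{7 \left(12 + 7^{2} + 10 \cdot 7\right)}{2 + 7}\right) = - \frac{7 \left(12 + 49 + 70\right)}{9} \left(1 + 2 \frac{7 \left(12 + 49 + 70\right)}{9}\right) = - 7 \cdot \frac{1}{9} \cdot 131 \left(1 + 2 \cdot 7 \cdot \frac{1}{9} \cdot 131\right) = - \frac{917 \left(1 + 2 \cdot \frac{917}{9}\right)}{9} = - \frac{917 \left(1 + \frac{1834}{9}\right)}{9} = - \frac{917 \cdot 1843}{9 \cdot 9} = \left(-1\right) \frac{1690031}{81} = - \frac{1690031}{81}$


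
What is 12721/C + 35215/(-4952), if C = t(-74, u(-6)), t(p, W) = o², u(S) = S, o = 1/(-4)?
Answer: 1007875057/4952 ≈ 2.0353e+5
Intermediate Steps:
o = -¼ ≈ -0.25000
t(p, W) = 1/16 (t(p, W) = (-¼)² = 1/16)
C = 1/16 ≈ 0.062500
12721/C + 35215/(-4952) = 12721/(1/16) + 35215/(-4952) = 12721*16 + 35215*(-1/4952) = 203536 - 35215/4952 = 1007875057/4952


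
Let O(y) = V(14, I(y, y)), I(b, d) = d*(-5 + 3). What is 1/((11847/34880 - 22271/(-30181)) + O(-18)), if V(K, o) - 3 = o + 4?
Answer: 1052713280/46401037827 ≈ 0.022687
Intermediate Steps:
I(b, d) = -2*d (I(b, d) = d*(-2) = -2*d)
V(K, o) = 7 + o (V(K, o) = 3 + (o + 4) = 3 + (4 + o) = 7 + o)
O(y) = 7 - 2*y
1/((11847/34880 - 22271/(-30181)) + O(-18)) = 1/((11847/34880 - 22271/(-30181)) + (7 - 2*(-18))) = 1/((11847*(1/34880) - 22271*(-1/30181)) + (7 + 36)) = 1/((11847/34880 + 22271/30181) + 43) = 1/(1134366787/1052713280 + 43) = 1/(46401037827/1052713280) = 1052713280/46401037827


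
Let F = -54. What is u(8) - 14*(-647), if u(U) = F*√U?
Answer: 9058 - 108*√2 ≈ 8905.3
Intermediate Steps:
u(U) = -54*√U
u(8) - 14*(-647) = -108*√2 - 14*(-647) = -108*√2 + 9058 = 9058 - 108*√2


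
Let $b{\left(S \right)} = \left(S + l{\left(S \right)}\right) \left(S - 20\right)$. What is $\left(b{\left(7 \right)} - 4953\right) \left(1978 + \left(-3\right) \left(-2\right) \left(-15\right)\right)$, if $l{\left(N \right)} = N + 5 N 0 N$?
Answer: $-9694880$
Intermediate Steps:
$l{\left(N \right)} = N$ ($l{\left(N \right)} = N + 0 N = N + 0 = N$)
$b{\left(S \right)} = 2 S \left(-20 + S\right)$ ($b{\left(S \right)} = \left(S + S\right) \left(S - 20\right) = 2 S \left(-20 + S\right)$)
$\left(b{\left(7 \right)} - 4953\right) \left(1978 + \left(-3\right) \left(-2\right) \left(-15\right)\right) = \left(2 \cdot 7 \left(-20 + 7\right) - 4953\right) \left(1978 + \left(-3\right) \left(-2\right) \left(-15\right)\right) = \left(2 \cdot 7 \left(-13\right) - 4953\right) \left(1978 + 6 \left(-15\right)\right) = \left(-182 - 4953\right) \left(1978 - 90\right) = \left(-5135\right) 1888 = -9694880$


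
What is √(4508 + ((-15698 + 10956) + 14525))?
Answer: √14291 ≈ 119.54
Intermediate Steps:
√(4508 + ((-15698 + 10956) + 14525)) = √(4508 + (-4742 + 14525)) = √(4508 + 9783) = √14291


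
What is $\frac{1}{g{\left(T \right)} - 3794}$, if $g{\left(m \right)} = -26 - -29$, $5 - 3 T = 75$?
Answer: $- \frac{1}{3791} \approx -0.00026378$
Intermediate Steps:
$T = - \frac{70}{3}$ ($T = \frac{5}{3} - 25 = - \frac{70}{3} \approx -23.333$)
$g{\left(m \right)} = 3$ ($g{\left(m \right)} = -26 + 29 = 3$)
$\frac{1}{g{\left(T \right)} - 3794} = \frac{1}{3 - 3794} = \frac{1}{-3791} = - \frac{1}{3791}$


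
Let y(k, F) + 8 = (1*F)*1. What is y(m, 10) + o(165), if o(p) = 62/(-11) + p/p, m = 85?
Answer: -29/11 ≈ -2.6364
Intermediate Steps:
y(k, F) = -8 + F (y(k, F) = -8 + (1*F)*1 = -8 + F*1 = -8 + F)
o(p) = -51/11 (o(p) = 62*(-1/11) + 1 = -62/11 + 1 = -51/11)
y(m, 10) + o(165) = (-8 + 10) - 51/11 = 2 - 51/11 = -29/11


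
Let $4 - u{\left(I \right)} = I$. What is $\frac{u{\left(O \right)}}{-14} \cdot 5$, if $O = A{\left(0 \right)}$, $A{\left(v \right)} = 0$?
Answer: $- \frac{10}{7} \approx -1.4286$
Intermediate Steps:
$O = 0$
$u{\left(I \right)} = 4 - I$
$\frac{u{\left(O \right)}}{-14} \cdot 5 = \frac{4 - 0}{-14} \cdot 5 = - \frac{4 + 0}{14} \cdot 5 = \left(- \frac{1}{14}\right) 4 \cdot 5 = \left(- \frac{2}{7}\right) 5 = - \frac{10}{7}$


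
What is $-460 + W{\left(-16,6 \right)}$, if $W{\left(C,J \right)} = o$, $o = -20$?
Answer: $-480$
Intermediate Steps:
$W{\left(C,J \right)} = -20$
$-460 + W{\left(-16,6 \right)} = -460 - 20 = -480$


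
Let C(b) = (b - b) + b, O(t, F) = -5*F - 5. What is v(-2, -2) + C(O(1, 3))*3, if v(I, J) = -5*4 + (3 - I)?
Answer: -75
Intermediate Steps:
O(t, F) = -5 - 5*F
v(I, J) = -17 - I (v(I, J) = -20 + (3 - I) = -17 - I)
C(b) = b (C(b) = 0 + b = b)
v(-2, -2) + C(O(1, 3))*3 = (-17 - 1*(-2)) + (-5 - 5*3)*3 = (-17 + 2) + (-5 - 15)*3 = -15 - 20*3 = -15 - 60 = -75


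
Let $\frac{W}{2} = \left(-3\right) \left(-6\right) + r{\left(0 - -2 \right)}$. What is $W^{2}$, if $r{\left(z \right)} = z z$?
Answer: $1936$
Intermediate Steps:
$r{\left(z \right)} = z^{2}$
$W = 44$ ($W = 2 \left(\left(-3\right) \left(-6\right) + \left(0 - -2\right)^{2}\right) = 2 \left(18 + \left(0 + 2\right)^{2}\right) = 2 \left(18 + 2^{2}\right) = 2 \left(18 + 4\right) = 2 \cdot 22 = 44$)
$W^{2} = 44^{2} = 1936$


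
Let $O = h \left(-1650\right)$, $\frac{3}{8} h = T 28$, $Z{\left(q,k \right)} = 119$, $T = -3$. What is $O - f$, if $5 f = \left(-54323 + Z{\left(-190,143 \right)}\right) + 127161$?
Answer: $\frac{1775043}{5} \approx 3.5501 \cdot 10^{5}$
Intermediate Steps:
$h = -224$ ($h = \frac{8 \left(\left(-3\right) 28\right)}{3} = \frac{8}{3} \left(-84\right) = -224$)
$f = \frac{72957}{5}$ ($f = \frac{\left(-54323 + 119\right) + 127161}{5} = \frac{-54204 + 127161}{5} = \frac{1}{5} \cdot 72957 = \frac{72957}{5} \approx 14591.0$)
$O = 369600$ ($O = \left(-224\right) \left(-1650\right) = 369600$)
$O - f = 369600 - \frac{72957}{5} = \frac{1775043}{5}$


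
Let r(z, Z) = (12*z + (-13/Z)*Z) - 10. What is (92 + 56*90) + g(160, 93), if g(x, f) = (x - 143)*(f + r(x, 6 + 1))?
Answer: 38962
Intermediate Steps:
r(z, Z) = -23 + 12*z (r(z, Z) = (12*z - 13) - 10 = (-13 + 12*z) - 10 = -23 + 12*z)
g(x, f) = (-143 + x)*(-23 + f + 12*x) (g(x, f) = (x - 143)*(f + (-23 + 12*x)) = (-143 + x)*(-23 + f + 12*x))
(92 + 56*90) + g(160, 93) = (92 + 56*90) + (3289 - 1739*160 - 143*93 + 12*160² + 93*160) = (92 + 5040) + (3289 - 278240 - 13299 + 12*25600 + 14880) = 5132 + (3289 - 278240 - 13299 + 307200 + 14880) = 5132 + 33830 = 38962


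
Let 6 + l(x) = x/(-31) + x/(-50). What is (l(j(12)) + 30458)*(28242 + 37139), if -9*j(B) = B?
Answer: 1543014744874/775 ≈ 1.9910e+9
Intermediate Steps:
j(B) = -B/9
l(x) = -6 - 81*x/1550 (l(x) = -6 + (x/(-31) + x/(-50)) = -6 + (x*(-1/31) + x*(-1/50)) = -6 + (-x/31 - x/50) = -6 - 81*x/1550)
(l(j(12)) + 30458)*(28242 + 37139) = ((-6 - (-9)*12/1550) + 30458)*(28242 + 37139) = ((-6 - 81/1550*(-4/3)) + 30458)*65381 = ((-6 + 54/775) + 30458)*65381 = (-4596/775 + 30458)*65381 = (23600354/775)*65381 = 1543014744874/775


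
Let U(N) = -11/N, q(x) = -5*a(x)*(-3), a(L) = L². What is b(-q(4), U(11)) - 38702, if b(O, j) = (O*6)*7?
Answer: -48782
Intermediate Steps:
q(x) = 15*x² (q(x) = -5*x²*(-3) = 15*x²)
b(O, j) = 42*O (b(O, j) = (6*O)*7 = 42*O)
b(-q(4), U(11)) - 38702 = 42*(-15*4²) - 38702 = 42*(-15*16) - 38702 = 42*(-1*240) - 38702 = 42*(-240) - 38702 = -10080 - 38702 = -48782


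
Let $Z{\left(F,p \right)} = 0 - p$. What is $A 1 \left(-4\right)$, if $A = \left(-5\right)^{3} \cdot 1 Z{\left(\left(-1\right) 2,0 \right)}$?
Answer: $0$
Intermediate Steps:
$Z{\left(F,p \right)} = - p$
$A = 0$ ($A = \left(-5\right)^{3} \cdot 1 \left(\left(-1\right) 0\right) = \left(-125\right) 1 \cdot 0 = \left(-125\right) 0 = 0$)
$A 1 \left(-4\right) = 0 \cdot 1 \left(-4\right) = 0 \left(-4\right) = 0$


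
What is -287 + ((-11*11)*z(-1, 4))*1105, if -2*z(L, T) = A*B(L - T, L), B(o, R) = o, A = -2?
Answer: 668238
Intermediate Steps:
z(L, T) = L - T (z(L, T) = -(-1)*(L - T) = -(-2*L + 2*T)/2 = L - T)
-287 + ((-11*11)*z(-1, 4))*1105 = -287 + ((-11*11)*(-1 - 1*4))*1105 = -287 - 121*(-1 - 4)*1105 = -287 - 121*(-5)*1105 = -287 + 605*1105 = -287 + 668525 = 668238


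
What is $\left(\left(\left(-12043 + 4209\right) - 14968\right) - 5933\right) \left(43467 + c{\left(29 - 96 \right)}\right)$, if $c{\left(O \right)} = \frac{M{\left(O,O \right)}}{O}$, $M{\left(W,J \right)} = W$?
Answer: $-1249052980$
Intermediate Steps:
$c{\left(O \right)} = 1$ ($c{\left(O \right)} = \frac{O}{O} = 1$)
$\left(\left(\left(-12043 + 4209\right) - 14968\right) - 5933\right) \left(43467 + c{\left(29 - 96 \right)}\right) = \left(\left(\left(-12043 + 4209\right) - 14968\right) - 5933\right) \left(43467 + 1\right) = \left(\left(-7834 - 14968\right) - 5933\right) 43468 = \left(-22802 - 5933\right) 43468 = \left(-28735\right) 43468 = -1249052980$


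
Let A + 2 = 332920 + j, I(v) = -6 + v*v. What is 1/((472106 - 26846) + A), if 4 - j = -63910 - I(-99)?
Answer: 1/851887 ≈ 1.1739e-6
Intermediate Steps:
I(v) = -6 + v²
j = 73709 (j = 4 - (-63910 - (-6 + (-99)²)) = 4 - (-63910 - (-6 + 9801)) = 4 - (-63910 - 1*9795) = 4 - (-63910 - 9795) = 4 - 1*(-73705) = 4 + 73705 = 73709)
A = 406627 (A = -2 + (332920 + 73709) = -2 + 406629 = 406627)
1/((472106 - 26846) + A) = 1/((472106 - 26846) + 406627) = 1/(445260 + 406627) = 1/851887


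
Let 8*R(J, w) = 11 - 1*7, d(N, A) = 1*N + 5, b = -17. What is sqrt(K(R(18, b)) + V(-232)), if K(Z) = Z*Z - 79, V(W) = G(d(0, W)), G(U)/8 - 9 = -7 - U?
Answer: I*sqrt(411)/2 ≈ 10.137*I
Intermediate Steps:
d(N, A) = 5 + N (d(N, A) = N + 5 = 5 + N)
G(U) = 16 - 8*U (G(U) = 72 + 8*(-7 - U) = 72 + (-56 - 8*U) = 16 - 8*U)
V(W) = -24 (V(W) = 16 - 8*(5 + 0) = 16 - 8*5 = 16 - 40 = -24)
R(J, w) = 1/2 (R(J, w) = (11 - 1*7)/8 = (11 - 7)/8 = (1/8)*4 = 1/2)
K(Z) = -79 + Z**2 (K(Z) = Z**2 - 79 = -79 + Z**2)
sqrt(K(R(18, b)) + V(-232)) = sqrt((-79 + (1/2)**2) - 24) = sqrt((-79 + 1/4) - 24) = sqrt(-315/4 - 24) = sqrt(-411/4) = I*sqrt(411)/2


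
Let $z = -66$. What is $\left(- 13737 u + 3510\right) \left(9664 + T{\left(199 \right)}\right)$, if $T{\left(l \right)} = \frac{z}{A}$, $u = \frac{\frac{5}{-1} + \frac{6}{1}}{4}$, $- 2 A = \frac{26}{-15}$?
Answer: $\frac{18883263}{26} \approx 7.2628 \cdot 10^{5}$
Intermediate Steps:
$A = \frac{13}{15}$ ($A = - \frac{26 \frac{1}{-15}}{2} = - \frac{26 \left(- \frac{1}{15}\right)}{2} = \left(- \frac{1}{2}\right) \left(- \frac{26}{15}\right) = \frac{13}{15} \approx 0.86667$)
$u = \frac{1}{4}$ ($u = \left(5 \left(-1\right) + 6 \cdot 1\right) \frac{1}{4} = \left(-5 + 6\right) \frac{1}{4} = 1 \cdot \frac{1}{4} = \frac{1}{4} \approx 0.25$)
$T{\left(l \right)} = - \frac{990}{13}$ ($T{\left(l \right)} = - \frac{66}{\frac{13}{15}} = \left(-66\right) \frac{15}{13} = - \frac{990}{13}$)
$\left(- 13737 u + 3510\right) \left(9664 + T{\left(199 \right)}\right) = \left(\left(-13737\right) \frac{1}{4} + 3510\right) \left(9664 - \frac{990}{13}\right) = \left(- \frac{13737}{4} + 3510\right) \frac{124642}{13} = \frac{303}{4} \cdot \frac{124642}{13} = \frac{18883263}{26}$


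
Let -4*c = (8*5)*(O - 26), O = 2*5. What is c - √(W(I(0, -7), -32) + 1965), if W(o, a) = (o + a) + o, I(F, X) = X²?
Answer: 160 - √2031 ≈ 114.93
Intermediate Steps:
W(o, a) = a + 2*o (W(o, a) = (a + o) + o = a + 2*o)
O = 10
c = 160 (c = -8*5*(10 - 26)/4 = -10*(-16) = -¼*(-640) = 160)
c - √(W(I(0, -7), -32) + 1965) = 160 - √((-32 + 2*(-7)²) + 1965) = 160 - √((-32 + 2*49) + 1965) = 160 - √((-32 + 98) + 1965) = 160 - √(66 + 1965) = 160 - √2031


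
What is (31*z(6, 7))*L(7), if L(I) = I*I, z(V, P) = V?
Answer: 9114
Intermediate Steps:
L(I) = I²
(31*z(6, 7))*L(7) = (31*6)*7² = 186*49 = 9114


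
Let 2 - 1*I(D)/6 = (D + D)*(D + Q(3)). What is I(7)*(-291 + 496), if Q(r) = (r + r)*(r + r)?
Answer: -738000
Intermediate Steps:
Q(r) = 4*r**2 (Q(r) = (2*r)*(2*r) = 4*r**2)
I(D) = 12 - 12*D*(36 + D) (I(D) = 12 - 6*(D + D)*(D + 4*3**2) = 12 - 6*2*D*(D + 4*9) = 12 - 6*2*D*(D + 36) = 12 - 6*2*D*(36 + D) = 12 - 12*D*(36 + D))
I(7)*(-291 + 496) = (12 - 432*7 - 12*7**2)*(-291 + 496) = (12 - 3024 - 12*49)*205 = (12 - 3024 - 588)*205 = -3600*205 = -738000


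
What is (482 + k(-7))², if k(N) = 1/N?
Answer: 11377129/49 ≈ 2.3219e+5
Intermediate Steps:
(482 + k(-7))² = (482 + 1/(-7))² = (482 - ⅐)² = (3373/7)² = 11377129/49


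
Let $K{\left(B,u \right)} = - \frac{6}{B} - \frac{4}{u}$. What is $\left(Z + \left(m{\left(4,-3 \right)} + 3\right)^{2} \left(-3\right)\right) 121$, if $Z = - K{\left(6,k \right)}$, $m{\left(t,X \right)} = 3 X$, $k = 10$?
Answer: $- \frac{64493}{5} \approx -12899.0$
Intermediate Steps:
$Z = \frac{7}{5}$ ($Z = - (- \frac{6}{6} - \frac{4}{10}) = - (\left(-6\right) \frac{1}{6} - \frac{2}{5}) = - (-1 - \frac{2}{5}) = \left(-1\right) \left(- \frac{7}{5}\right) = \frac{7}{5} \approx 1.4$)
$\left(Z + \left(m{\left(4,-3 \right)} + 3\right)^{2} \left(-3\right)\right) 121 = \left(\frac{7}{5} + \left(3 \left(-3\right) + 3\right)^{2} \left(-3\right)\right) 121 = \left(\frac{7}{5} + \left(-9 + 3\right)^{2} \left(-3\right)\right) 121 = \left(\frac{7}{5} + \left(-6\right)^{2} \left(-3\right)\right) 121 = \left(\frac{7}{5} + 36 \left(-3\right)\right) 121 = \left(\frac{7}{5} - 108\right) 121 = \left(- \frac{533}{5}\right) 121 = - \frac{64493}{5}$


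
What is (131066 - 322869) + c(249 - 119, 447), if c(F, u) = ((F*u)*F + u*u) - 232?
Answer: 7562074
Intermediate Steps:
c(F, u) = -232 + u**2 + u*F**2 (c(F, u) = (u*F**2 + u**2) - 232 = (u**2 + u*F**2) - 232 = -232 + u**2 + u*F**2)
(131066 - 322869) + c(249 - 119, 447) = (131066 - 322869) + (-232 + 447**2 + 447*(249 - 119)**2) = -191803 + (-232 + 199809 + 447*130**2) = -191803 + (-232 + 199809 + 447*16900) = -191803 + (-232 + 199809 + 7554300) = -191803 + 7753877 = 7562074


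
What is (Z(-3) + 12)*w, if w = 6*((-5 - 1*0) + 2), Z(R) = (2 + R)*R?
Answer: -270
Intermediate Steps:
Z(R) = R*(2 + R)
w = -18 (w = 6*((-5 + 0) + 2) = 6*(-5 + 2) = 6*(-3) = -18)
(Z(-3) + 12)*w = (-3*(2 - 3) + 12)*(-18) = (-3*(-1) + 12)*(-18) = (3 + 12)*(-18) = 15*(-18) = -270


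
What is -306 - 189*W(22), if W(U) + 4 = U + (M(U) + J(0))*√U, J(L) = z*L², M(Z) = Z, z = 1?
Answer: -3708 - 4158*√22 ≈ -23211.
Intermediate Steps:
J(L) = L² (J(L) = 1*L² = L²)
W(U) = -4 + U + U^(3/2) (W(U) = -4 + (U + (U + 0²)*√U) = -4 + (U + (U + 0)*√U) = -4 + (U + U*√U) = -4 + (U + U^(3/2)) = -4 + U + U^(3/2))
-306 - 189*W(22) = -306 - 189*(-4 + 22 + 22^(3/2)) = -306 - 189*(-4 + 22 + 22*√22) = -306 - 189*(18 + 22*√22) = -306 + (-3402 - 4158*√22) = -3708 - 4158*√22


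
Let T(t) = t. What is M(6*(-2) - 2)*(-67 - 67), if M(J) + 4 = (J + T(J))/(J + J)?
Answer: 402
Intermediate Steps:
M(J) = -3 (M(J) = -4 + (J + J)/(J + J) = -4 + (2*J)/((2*J)) = -4 + (2*J)*(1/(2*J)) = -4 + 1 = -3)
M(6*(-2) - 2)*(-67 - 67) = -3*(-67 - 67) = -3*(-134) = 402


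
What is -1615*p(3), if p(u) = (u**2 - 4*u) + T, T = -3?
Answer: 9690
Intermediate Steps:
p(u) = -3 + u**2 - 4*u (p(u) = (u**2 - 4*u) - 3 = -3 + u**2 - 4*u)
-1615*p(3) = -1615*(-3 + 3**2 - 4*3) = -1615*(-3 + 9 - 12) = -1615*(-6) = 9690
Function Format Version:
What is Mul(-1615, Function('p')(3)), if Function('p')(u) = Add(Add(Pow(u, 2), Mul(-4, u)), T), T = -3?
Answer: 9690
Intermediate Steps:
Function('p')(u) = Add(-3, Pow(u, 2), Mul(-4, u)) (Function('p')(u) = Add(Add(Pow(u, 2), Mul(-4, u)), -3) = Add(-3, Pow(u, 2), Mul(-4, u)))
Mul(-1615, Function('p')(3)) = Mul(-1615, Add(-3, Pow(3, 2), Mul(-4, 3))) = Mul(-1615, Add(-3, 9, -12)) = Mul(-1615, -6) = 9690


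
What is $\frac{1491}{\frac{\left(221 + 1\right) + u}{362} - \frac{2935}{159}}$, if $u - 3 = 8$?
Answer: $- \frac{12259854}{146489} \approx -83.691$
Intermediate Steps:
$u = 11$ ($u = 3 + 8 = 11$)
$\frac{1491}{\frac{\left(221 + 1\right) + u}{362} - \frac{2935}{159}} = \frac{1491}{\frac{\left(221 + 1\right) + 11}{362} - \frac{2935}{159}} = \frac{1491}{\left(222 + 11\right) \frac{1}{362} - \frac{2935}{159}} = \frac{1491}{233 \cdot \frac{1}{362} - \frac{2935}{159}} = \frac{1491}{\frac{233}{362} - \frac{2935}{159}} = \frac{1491}{- \frac{1025423}{57558}} = 1491 \left(- \frac{57558}{1025423}\right) = - \frac{12259854}{146489}$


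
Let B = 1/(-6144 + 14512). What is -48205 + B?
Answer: -403379439/8368 ≈ -48205.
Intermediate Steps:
B = 1/8368 ≈ 0.00011950
-48205 + B = -48205 + 1/8368 = -403379439/8368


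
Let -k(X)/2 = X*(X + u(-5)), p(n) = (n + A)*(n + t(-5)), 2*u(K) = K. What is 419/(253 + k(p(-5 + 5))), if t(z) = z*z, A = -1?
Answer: -419/1122 ≈ -0.37344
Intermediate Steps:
t(z) = z²
u(K) = K/2
p(n) = (-1 + n)*(25 + n) (p(n) = (n - 1)*(n + (-5)²) = (-1 + n)*(n + 25) = (-1 + n)*(25 + n))
k(X) = -2*X*(-5/2 + X) (k(X) = -2*X*(X + (½)*(-5)) = -2*X*(X - 5/2) = -2*X*(-5/2 + X))
419/(253 + k(p(-5 + 5))) = 419/(253 + (-25 + (-5 + 5)² + 24*(-5 + 5))*(5 - 2*(-25 + (-5 + 5)² + 24*(-5 + 5)))) = 419/(253 + (-25 + 0² + 24*0)*(5 - 2*(-25 + 0² + 24*0))) = 419/(253 + (-25 + 0 + 0)*(5 - 2*(-25 + 0 + 0))) = 419/(253 - 25*(5 - 2*(-25))) = 419/(253 - 25*(5 + 50)) = 419/(253 - 25*55) = 419/(253 - 1375) = 419/(-1122) = 419*(-1/1122) = -419/1122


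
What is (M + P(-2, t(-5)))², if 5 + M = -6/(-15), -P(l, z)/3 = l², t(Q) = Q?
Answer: 6889/25 ≈ 275.56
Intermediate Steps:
P(l, z) = -3*l²
M = -23/5 (M = -5 - 6/(-15) = -5 - 6*(-1/15) = -5 + ⅖ = -23/5 ≈ -4.6000)
(M + P(-2, t(-5)))² = (-23/5 - 3*(-2)²)² = (-23/5 - 3*4)² = (-23/5 - 12)² = (-83/5)² = 6889/25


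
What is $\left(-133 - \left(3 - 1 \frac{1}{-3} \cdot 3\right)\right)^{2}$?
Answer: $18769$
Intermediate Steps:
$\left(-133 - \left(3 - 1 \frac{1}{-3} \cdot 3\right)\right)^{2} = \left(-133 - \left(3 - 1 \left(- \frac{1}{3}\right) 3\right)\right)^{2} = \left(-133 - 4\right)^{2} = \left(-137\right)^{2} = 18769$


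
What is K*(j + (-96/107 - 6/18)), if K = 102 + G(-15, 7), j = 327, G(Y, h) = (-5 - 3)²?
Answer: 17358952/321 ≈ 54078.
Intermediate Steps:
G(Y, h) = 64 (G(Y, h) = (-8)² = 64)
K = 166 (K = 102 + 64 = 166)
K*(j + (-96/107 - 6/18)) = 166*(327 + (-96/107 - 6/18)) = 166*(327 + (-96*1/107 - 6*1/18)) = 166*(327 + (-96/107 - ⅓)) = 166*(327 - 395/321) = 166*(104572/321) = 17358952/321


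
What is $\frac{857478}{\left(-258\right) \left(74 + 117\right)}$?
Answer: $- \frac{142913}{8213} \approx -17.401$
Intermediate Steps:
$\frac{857478}{\left(-258\right) \left(74 + 117\right)} = \frac{857478}{\left(-258\right) 191} = \frac{857478}{-49278} = 857478 \left(- \frac{1}{49278}\right) = - \frac{142913}{8213}$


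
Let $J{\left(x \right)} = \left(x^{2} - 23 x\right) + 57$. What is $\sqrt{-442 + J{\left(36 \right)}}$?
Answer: $\sqrt{83} \approx 9.1104$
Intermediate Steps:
$J{\left(x \right)} = 57 + x^{2} - 23 x$
$\sqrt{-442 + J{\left(36 \right)}} = \sqrt{-442 + \left(57 + 36^{2} - 828\right)} = \sqrt{-442 + \left(57 + 1296 - 828\right)} = \sqrt{-442 + 525} = \sqrt{83}$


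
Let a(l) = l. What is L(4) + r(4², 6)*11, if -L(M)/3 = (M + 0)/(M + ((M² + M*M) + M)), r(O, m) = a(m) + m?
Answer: 1317/10 ≈ 131.70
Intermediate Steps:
r(O, m) = 2*m (r(O, m) = m + m = 2*m)
L(M) = -3*M/(2*M + 2*M²) (L(M) = -3*(M + 0)/(M + ((M² + M*M) + M)) = -3*M/(M + ((M² + M²) + M)) = -3*M/(M + (2*M² + M)) = -3*M/(M + (M + 2*M²)) = -3*M/(2*M + 2*M²))
L(4) + r(4², 6)*11 = -3/(2 + 2*4) + (2*6)*11 = -3/(2 + 8) + 12*11 = -3/10 + 132 = 1317/10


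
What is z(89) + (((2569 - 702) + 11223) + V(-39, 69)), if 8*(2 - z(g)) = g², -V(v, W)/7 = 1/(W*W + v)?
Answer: 228580187/18888 ≈ 12102.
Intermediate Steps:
V(v, W) = -7/(v + W²) (V(v, W) = -7/(W*W + v) = -7/(W² + v) = -7/(v + W²))
z(g) = 2 - g²/8
z(89) + (((2569 - 702) + 11223) + V(-39, 69)) = (2 - ⅛*89²) + (((2569 - 702) + 11223) - 7/(-39 + 69²)) = (2 - ⅛*7921) + ((1867 + 11223) - 7/(-39 + 4761)) = (2 - 7921/8) + (13090 - 7/4722) = -7905/8 + (13090 - 7*1/4722) = -7905/8 + (13090 - 7/4722) = -7905/8 + 61810973/4722 = 228580187/18888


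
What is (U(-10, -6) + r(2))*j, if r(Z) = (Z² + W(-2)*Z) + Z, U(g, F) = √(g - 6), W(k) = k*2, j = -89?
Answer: 178 - 356*I ≈ 178.0 - 356.0*I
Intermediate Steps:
W(k) = 2*k
U(g, F) = √(-6 + g)
r(Z) = Z² - 3*Z (r(Z) = (Z² + (2*(-2))*Z) + Z = (Z² - 4*Z) + Z = Z² - 3*Z)
(U(-10, -6) + r(2))*j = (√(-6 - 10) + 2*(-3 + 2))*(-89) = (√(-16) + 2*(-1))*(-89) = (4*I - 2)*(-89) = (-2 + 4*I)*(-89) = 178 - 356*I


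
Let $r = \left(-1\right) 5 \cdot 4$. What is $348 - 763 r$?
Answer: $15608$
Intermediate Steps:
$r = -20$ ($r = \left(-5\right) 4 = -20$)
$348 - 763 r = 348 - -15260 = 348 + 15260 = 15608$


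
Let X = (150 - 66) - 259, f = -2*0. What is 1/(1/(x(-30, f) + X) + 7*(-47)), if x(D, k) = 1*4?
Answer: -171/56260 ≈ -0.0030395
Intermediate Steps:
f = 0
x(D, k) = 4
X = -175 (X = 84 - 259 = -175)
1/(1/(x(-30, f) + X) + 7*(-47)) = 1/(1/(4 - 175) + 7*(-47)) = 1/(1/(-171) - 329) = 1/(-1/171 - 329) = 1/(-56260/171) = -171/56260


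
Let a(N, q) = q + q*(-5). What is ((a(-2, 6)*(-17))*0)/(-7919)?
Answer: 0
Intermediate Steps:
a(N, q) = -4*q (a(N, q) = q - 5*q = -4*q)
((a(-2, 6)*(-17))*0)/(-7919) = ((-4*6*(-17))*0)/(-7919) = (-24*(-17)*0)*(-1/7919) = (408*0)*(-1/7919) = 0*(-1/7919) = 0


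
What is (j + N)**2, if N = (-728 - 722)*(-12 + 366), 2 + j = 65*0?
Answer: 263478943204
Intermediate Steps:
j = -2 (j = -2 + 65*0 = -2 + 0 = -2)
N = -513300 (N = -1450*354 = -513300)
(j + N)**2 = (-2 - 513300)**2 = (-513302)**2 = 263478943204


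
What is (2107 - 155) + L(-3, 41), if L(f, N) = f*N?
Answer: 1829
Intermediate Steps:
L(f, N) = N*f
(2107 - 155) + L(-3, 41) = (2107 - 155) + 41*(-3) = 1952 - 123 = 1829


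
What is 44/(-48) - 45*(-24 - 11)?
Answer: 18889/12 ≈ 1574.1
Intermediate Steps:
44/(-48) - 45*(-24 - 11) = 44*(-1/48) - 45*(-35) = -11/12 + 1575 = 18889/12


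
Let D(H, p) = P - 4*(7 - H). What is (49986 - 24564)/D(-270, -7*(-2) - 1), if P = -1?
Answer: -25422/1109 ≈ -22.923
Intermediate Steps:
D(H, p) = -29 + 4*H (D(H, p) = -1 - 4*(7 - H) = -1 + (-28 + 4*H) = -29 + 4*H)
(49986 - 24564)/D(-270, -7*(-2) - 1) = (49986 - 24564)/(-29 + 4*(-270)) = 25422/(-29 - 1080) = 25422/(-1109) = 25422*(-1/1109) = -25422/1109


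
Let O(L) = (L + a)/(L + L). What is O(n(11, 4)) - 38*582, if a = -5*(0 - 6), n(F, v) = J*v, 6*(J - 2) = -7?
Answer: -22111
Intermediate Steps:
J = ⅚ (J = 2 + (⅙)*(-7) = 2 - 7/6 = ⅚ ≈ 0.83333)
n(F, v) = 5*v/6
a = 30 (a = -5*(-6) = 30)
O(L) = (30 + L)/(2*L) (O(L) = (L + 30)/(L + L) = (30 + L)/((2*L)) = (30 + L)*(1/(2*L)) = (30 + L)/(2*L))
O(n(11, 4)) - 38*582 = (30 + (⅚)*4)/(2*(((⅚)*4))) - 38*582 = (30 + 10/3)/(2*(10/3)) - 22116 = (½)*(3/10)*(100/3) - 22116 = 5 - 22116 = -22111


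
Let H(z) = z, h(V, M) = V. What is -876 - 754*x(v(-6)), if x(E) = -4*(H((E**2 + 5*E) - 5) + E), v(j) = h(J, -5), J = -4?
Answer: -40084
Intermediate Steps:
v(j) = -4
x(E) = 20 - 24*E - 4*E**2 (x(E) = -4*(((E**2 + 5*E) - 5) + E) = -4*((-5 + E**2 + 5*E) + E) = -4*(-5 + E**2 + 6*E) = 20 - 24*E - 4*E**2)
-876 - 754*x(v(-6)) = -876 - 754*(20 - 24*(-4) - 4*(-4)**2) = -876 - 754*(20 + 96 - 4*16) = -876 - 754*(20 + 96 - 64) = -876 - 754*52 = -876 - 39208 = -40084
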